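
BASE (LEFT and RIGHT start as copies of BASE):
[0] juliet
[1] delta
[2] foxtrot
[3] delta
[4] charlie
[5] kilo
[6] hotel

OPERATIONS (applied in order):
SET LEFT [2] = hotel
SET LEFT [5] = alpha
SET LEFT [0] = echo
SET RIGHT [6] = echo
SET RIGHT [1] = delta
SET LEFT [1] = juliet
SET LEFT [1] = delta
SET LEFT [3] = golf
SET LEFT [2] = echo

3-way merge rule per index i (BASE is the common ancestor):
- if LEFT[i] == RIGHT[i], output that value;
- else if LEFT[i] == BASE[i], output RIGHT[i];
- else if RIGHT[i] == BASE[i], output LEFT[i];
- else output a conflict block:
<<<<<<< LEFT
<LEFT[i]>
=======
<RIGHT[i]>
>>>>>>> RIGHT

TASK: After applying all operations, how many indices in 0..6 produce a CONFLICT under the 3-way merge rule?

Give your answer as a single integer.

Final LEFT:  [echo, delta, echo, golf, charlie, alpha, hotel]
Final RIGHT: [juliet, delta, foxtrot, delta, charlie, kilo, echo]
i=0: L=echo, R=juliet=BASE -> take LEFT -> echo
i=1: L=delta R=delta -> agree -> delta
i=2: L=echo, R=foxtrot=BASE -> take LEFT -> echo
i=3: L=golf, R=delta=BASE -> take LEFT -> golf
i=4: L=charlie R=charlie -> agree -> charlie
i=5: L=alpha, R=kilo=BASE -> take LEFT -> alpha
i=6: L=hotel=BASE, R=echo -> take RIGHT -> echo
Conflict count: 0

Answer: 0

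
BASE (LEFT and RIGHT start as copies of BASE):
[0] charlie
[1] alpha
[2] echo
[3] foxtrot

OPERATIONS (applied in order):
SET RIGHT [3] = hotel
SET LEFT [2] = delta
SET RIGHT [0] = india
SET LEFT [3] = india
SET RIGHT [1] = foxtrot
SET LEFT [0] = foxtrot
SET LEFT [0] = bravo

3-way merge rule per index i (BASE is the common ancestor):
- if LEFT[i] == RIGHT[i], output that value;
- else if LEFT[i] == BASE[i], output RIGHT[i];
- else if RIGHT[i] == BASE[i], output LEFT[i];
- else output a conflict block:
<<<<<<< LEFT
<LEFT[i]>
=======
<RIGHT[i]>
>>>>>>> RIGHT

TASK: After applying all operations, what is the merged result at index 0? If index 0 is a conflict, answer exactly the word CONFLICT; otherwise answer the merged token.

Answer: CONFLICT

Derivation:
Final LEFT:  [bravo, alpha, delta, india]
Final RIGHT: [india, foxtrot, echo, hotel]
i=0: BASE=charlie L=bravo R=india all differ -> CONFLICT
i=1: L=alpha=BASE, R=foxtrot -> take RIGHT -> foxtrot
i=2: L=delta, R=echo=BASE -> take LEFT -> delta
i=3: BASE=foxtrot L=india R=hotel all differ -> CONFLICT
Index 0 -> CONFLICT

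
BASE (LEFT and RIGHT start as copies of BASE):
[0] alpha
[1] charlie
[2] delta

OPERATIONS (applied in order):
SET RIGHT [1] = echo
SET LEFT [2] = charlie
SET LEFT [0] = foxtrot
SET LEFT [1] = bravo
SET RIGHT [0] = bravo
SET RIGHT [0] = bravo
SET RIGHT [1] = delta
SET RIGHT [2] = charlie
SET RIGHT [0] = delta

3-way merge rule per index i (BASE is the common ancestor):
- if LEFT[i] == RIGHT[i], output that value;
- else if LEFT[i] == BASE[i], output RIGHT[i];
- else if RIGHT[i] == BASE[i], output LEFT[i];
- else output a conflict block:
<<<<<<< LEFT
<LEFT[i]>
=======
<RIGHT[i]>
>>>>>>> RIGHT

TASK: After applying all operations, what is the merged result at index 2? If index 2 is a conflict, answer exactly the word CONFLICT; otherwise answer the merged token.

Answer: charlie

Derivation:
Final LEFT:  [foxtrot, bravo, charlie]
Final RIGHT: [delta, delta, charlie]
i=0: BASE=alpha L=foxtrot R=delta all differ -> CONFLICT
i=1: BASE=charlie L=bravo R=delta all differ -> CONFLICT
i=2: L=charlie R=charlie -> agree -> charlie
Index 2 -> charlie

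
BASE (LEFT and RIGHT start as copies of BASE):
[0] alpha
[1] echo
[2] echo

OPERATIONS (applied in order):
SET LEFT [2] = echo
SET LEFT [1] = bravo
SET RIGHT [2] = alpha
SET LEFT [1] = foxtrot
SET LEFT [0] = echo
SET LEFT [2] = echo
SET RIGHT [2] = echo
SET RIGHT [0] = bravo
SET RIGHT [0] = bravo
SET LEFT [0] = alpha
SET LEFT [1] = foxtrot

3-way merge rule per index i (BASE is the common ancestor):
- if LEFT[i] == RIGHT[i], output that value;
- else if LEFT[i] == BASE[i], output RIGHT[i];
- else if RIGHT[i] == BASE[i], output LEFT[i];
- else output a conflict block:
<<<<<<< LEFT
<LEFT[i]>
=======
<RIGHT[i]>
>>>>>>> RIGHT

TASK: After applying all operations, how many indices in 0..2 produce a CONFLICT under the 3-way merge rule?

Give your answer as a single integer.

Answer: 0

Derivation:
Final LEFT:  [alpha, foxtrot, echo]
Final RIGHT: [bravo, echo, echo]
i=0: L=alpha=BASE, R=bravo -> take RIGHT -> bravo
i=1: L=foxtrot, R=echo=BASE -> take LEFT -> foxtrot
i=2: L=echo R=echo -> agree -> echo
Conflict count: 0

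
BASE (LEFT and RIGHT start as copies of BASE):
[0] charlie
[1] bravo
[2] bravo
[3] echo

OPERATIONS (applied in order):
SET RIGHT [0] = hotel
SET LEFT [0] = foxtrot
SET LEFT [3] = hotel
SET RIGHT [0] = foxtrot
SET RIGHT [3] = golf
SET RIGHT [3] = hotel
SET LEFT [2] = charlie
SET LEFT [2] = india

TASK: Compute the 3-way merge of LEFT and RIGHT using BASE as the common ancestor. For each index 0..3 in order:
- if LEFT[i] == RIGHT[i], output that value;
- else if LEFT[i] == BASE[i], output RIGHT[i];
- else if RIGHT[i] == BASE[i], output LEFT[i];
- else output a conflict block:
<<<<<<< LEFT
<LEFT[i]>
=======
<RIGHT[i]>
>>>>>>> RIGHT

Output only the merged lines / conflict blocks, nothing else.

Final LEFT:  [foxtrot, bravo, india, hotel]
Final RIGHT: [foxtrot, bravo, bravo, hotel]
i=0: L=foxtrot R=foxtrot -> agree -> foxtrot
i=1: L=bravo R=bravo -> agree -> bravo
i=2: L=india, R=bravo=BASE -> take LEFT -> india
i=3: L=hotel R=hotel -> agree -> hotel

Answer: foxtrot
bravo
india
hotel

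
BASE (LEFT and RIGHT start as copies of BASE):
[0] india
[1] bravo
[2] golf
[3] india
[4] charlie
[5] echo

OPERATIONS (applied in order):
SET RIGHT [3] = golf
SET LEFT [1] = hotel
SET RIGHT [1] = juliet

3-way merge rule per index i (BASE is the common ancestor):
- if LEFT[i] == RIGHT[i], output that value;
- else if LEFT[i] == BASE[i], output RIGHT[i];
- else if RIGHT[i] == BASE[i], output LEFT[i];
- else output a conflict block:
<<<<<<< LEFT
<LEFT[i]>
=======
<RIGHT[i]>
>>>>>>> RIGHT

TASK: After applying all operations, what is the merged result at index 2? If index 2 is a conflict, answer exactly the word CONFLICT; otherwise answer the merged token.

Answer: golf

Derivation:
Final LEFT:  [india, hotel, golf, india, charlie, echo]
Final RIGHT: [india, juliet, golf, golf, charlie, echo]
i=0: L=india R=india -> agree -> india
i=1: BASE=bravo L=hotel R=juliet all differ -> CONFLICT
i=2: L=golf R=golf -> agree -> golf
i=3: L=india=BASE, R=golf -> take RIGHT -> golf
i=4: L=charlie R=charlie -> agree -> charlie
i=5: L=echo R=echo -> agree -> echo
Index 2 -> golf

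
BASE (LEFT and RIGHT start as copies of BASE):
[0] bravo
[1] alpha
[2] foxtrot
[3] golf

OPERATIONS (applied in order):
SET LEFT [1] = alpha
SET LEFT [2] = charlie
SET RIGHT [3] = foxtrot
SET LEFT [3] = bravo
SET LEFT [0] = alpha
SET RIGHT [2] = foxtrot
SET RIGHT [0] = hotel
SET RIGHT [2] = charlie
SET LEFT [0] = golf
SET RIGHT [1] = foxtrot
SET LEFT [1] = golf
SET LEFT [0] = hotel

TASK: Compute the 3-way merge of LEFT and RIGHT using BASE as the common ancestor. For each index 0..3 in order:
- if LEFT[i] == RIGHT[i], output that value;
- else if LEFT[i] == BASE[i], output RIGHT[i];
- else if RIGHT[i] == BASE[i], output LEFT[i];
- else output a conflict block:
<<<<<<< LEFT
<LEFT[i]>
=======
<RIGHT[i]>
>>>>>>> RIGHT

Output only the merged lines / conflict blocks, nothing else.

Final LEFT:  [hotel, golf, charlie, bravo]
Final RIGHT: [hotel, foxtrot, charlie, foxtrot]
i=0: L=hotel R=hotel -> agree -> hotel
i=1: BASE=alpha L=golf R=foxtrot all differ -> CONFLICT
i=2: L=charlie R=charlie -> agree -> charlie
i=3: BASE=golf L=bravo R=foxtrot all differ -> CONFLICT

Answer: hotel
<<<<<<< LEFT
golf
=======
foxtrot
>>>>>>> RIGHT
charlie
<<<<<<< LEFT
bravo
=======
foxtrot
>>>>>>> RIGHT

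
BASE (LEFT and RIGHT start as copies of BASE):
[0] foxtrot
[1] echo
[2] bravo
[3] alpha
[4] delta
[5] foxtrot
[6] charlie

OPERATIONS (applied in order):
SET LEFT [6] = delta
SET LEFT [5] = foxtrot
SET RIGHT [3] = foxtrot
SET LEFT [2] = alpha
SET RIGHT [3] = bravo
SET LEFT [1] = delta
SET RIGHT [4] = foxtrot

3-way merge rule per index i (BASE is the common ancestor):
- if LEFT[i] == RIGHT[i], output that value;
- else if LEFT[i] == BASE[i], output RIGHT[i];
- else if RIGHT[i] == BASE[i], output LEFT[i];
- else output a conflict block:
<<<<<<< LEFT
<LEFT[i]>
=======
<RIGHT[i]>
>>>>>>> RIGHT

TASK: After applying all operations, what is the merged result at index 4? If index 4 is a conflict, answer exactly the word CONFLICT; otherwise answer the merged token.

Answer: foxtrot

Derivation:
Final LEFT:  [foxtrot, delta, alpha, alpha, delta, foxtrot, delta]
Final RIGHT: [foxtrot, echo, bravo, bravo, foxtrot, foxtrot, charlie]
i=0: L=foxtrot R=foxtrot -> agree -> foxtrot
i=1: L=delta, R=echo=BASE -> take LEFT -> delta
i=2: L=alpha, R=bravo=BASE -> take LEFT -> alpha
i=3: L=alpha=BASE, R=bravo -> take RIGHT -> bravo
i=4: L=delta=BASE, R=foxtrot -> take RIGHT -> foxtrot
i=5: L=foxtrot R=foxtrot -> agree -> foxtrot
i=6: L=delta, R=charlie=BASE -> take LEFT -> delta
Index 4 -> foxtrot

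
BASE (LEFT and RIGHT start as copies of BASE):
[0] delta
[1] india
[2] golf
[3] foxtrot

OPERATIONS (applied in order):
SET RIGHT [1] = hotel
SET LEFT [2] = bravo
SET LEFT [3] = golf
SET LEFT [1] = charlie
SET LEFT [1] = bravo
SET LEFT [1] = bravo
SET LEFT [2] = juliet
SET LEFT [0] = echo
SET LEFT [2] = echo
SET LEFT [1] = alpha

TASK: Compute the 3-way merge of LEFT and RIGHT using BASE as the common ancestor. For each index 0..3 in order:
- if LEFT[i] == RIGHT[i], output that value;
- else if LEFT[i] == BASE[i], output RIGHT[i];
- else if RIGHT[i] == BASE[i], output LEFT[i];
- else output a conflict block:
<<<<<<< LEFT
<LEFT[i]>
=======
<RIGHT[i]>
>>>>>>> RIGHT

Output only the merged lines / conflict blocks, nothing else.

Final LEFT:  [echo, alpha, echo, golf]
Final RIGHT: [delta, hotel, golf, foxtrot]
i=0: L=echo, R=delta=BASE -> take LEFT -> echo
i=1: BASE=india L=alpha R=hotel all differ -> CONFLICT
i=2: L=echo, R=golf=BASE -> take LEFT -> echo
i=3: L=golf, R=foxtrot=BASE -> take LEFT -> golf

Answer: echo
<<<<<<< LEFT
alpha
=======
hotel
>>>>>>> RIGHT
echo
golf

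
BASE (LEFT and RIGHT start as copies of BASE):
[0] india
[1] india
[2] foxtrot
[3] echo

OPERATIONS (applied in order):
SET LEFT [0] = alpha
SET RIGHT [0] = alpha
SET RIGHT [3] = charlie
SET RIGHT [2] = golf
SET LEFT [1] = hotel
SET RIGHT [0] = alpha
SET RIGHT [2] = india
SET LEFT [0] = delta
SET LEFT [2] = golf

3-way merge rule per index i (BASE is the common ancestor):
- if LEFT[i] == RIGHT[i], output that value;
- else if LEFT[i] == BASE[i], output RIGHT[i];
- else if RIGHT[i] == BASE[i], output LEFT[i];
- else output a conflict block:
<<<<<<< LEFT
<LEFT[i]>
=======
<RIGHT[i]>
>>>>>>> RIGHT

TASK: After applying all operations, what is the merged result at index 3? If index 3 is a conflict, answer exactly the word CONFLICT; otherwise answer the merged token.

Answer: charlie

Derivation:
Final LEFT:  [delta, hotel, golf, echo]
Final RIGHT: [alpha, india, india, charlie]
i=0: BASE=india L=delta R=alpha all differ -> CONFLICT
i=1: L=hotel, R=india=BASE -> take LEFT -> hotel
i=2: BASE=foxtrot L=golf R=india all differ -> CONFLICT
i=3: L=echo=BASE, R=charlie -> take RIGHT -> charlie
Index 3 -> charlie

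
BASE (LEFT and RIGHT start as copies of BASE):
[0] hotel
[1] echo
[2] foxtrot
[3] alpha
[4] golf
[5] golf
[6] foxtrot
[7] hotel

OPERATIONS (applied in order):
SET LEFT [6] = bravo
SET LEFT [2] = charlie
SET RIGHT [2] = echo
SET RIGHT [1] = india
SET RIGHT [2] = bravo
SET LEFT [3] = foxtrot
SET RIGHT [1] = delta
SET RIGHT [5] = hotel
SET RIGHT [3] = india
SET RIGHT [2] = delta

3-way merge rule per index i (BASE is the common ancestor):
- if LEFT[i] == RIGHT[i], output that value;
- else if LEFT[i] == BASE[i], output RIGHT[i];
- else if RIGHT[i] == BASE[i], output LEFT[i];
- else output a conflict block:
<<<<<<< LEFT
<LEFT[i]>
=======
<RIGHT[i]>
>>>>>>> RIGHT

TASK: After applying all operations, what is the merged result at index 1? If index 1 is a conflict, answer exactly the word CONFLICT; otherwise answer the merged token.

Answer: delta

Derivation:
Final LEFT:  [hotel, echo, charlie, foxtrot, golf, golf, bravo, hotel]
Final RIGHT: [hotel, delta, delta, india, golf, hotel, foxtrot, hotel]
i=0: L=hotel R=hotel -> agree -> hotel
i=1: L=echo=BASE, R=delta -> take RIGHT -> delta
i=2: BASE=foxtrot L=charlie R=delta all differ -> CONFLICT
i=3: BASE=alpha L=foxtrot R=india all differ -> CONFLICT
i=4: L=golf R=golf -> agree -> golf
i=5: L=golf=BASE, R=hotel -> take RIGHT -> hotel
i=6: L=bravo, R=foxtrot=BASE -> take LEFT -> bravo
i=7: L=hotel R=hotel -> agree -> hotel
Index 1 -> delta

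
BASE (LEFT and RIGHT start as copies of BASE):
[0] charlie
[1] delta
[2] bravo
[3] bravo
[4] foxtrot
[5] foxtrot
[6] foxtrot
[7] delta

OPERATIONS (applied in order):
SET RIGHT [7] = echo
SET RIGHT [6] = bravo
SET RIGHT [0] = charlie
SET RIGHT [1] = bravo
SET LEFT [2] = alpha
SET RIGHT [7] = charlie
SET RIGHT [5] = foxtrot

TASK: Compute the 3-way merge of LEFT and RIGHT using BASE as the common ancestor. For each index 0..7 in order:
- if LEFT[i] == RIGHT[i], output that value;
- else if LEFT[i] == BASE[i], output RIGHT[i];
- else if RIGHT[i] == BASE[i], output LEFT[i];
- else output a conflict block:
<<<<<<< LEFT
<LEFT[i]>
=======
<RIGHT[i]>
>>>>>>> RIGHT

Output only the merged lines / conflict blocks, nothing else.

Final LEFT:  [charlie, delta, alpha, bravo, foxtrot, foxtrot, foxtrot, delta]
Final RIGHT: [charlie, bravo, bravo, bravo, foxtrot, foxtrot, bravo, charlie]
i=0: L=charlie R=charlie -> agree -> charlie
i=1: L=delta=BASE, R=bravo -> take RIGHT -> bravo
i=2: L=alpha, R=bravo=BASE -> take LEFT -> alpha
i=3: L=bravo R=bravo -> agree -> bravo
i=4: L=foxtrot R=foxtrot -> agree -> foxtrot
i=5: L=foxtrot R=foxtrot -> agree -> foxtrot
i=6: L=foxtrot=BASE, R=bravo -> take RIGHT -> bravo
i=7: L=delta=BASE, R=charlie -> take RIGHT -> charlie

Answer: charlie
bravo
alpha
bravo
foxtrot
foxtrot
bravo
charlie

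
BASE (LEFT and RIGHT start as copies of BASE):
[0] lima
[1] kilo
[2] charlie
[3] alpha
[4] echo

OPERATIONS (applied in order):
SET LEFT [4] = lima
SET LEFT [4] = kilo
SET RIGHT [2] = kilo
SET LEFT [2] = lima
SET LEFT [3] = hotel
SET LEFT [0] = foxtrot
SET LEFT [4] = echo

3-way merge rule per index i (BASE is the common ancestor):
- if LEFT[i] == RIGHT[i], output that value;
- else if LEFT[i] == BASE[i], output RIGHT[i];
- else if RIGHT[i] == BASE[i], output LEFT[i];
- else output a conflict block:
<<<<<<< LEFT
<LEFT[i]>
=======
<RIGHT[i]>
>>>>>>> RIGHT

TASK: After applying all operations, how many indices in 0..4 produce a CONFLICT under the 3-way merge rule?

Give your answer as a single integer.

Answer: 1

Derivation:
Final LEFT:  [foxtrot, kilo, lima, hotel, echo]
Final RIGHT: [lima, kilo, kilo, alpha, echo]
i=0: L=foxtrot, R=lima=BASE -> take LEFT -> foxtrot
i=1: L=kilo R=kilo -> agree -> kilo
i=2: BASE=charlie L=lima R=kilo all differ -> CONFLICT
i=3: L=hotel, R=alpha=BASE -> take LEFT -> hotel
i=4: L=echo R=echo -> agree -> echo
Conflict count: 1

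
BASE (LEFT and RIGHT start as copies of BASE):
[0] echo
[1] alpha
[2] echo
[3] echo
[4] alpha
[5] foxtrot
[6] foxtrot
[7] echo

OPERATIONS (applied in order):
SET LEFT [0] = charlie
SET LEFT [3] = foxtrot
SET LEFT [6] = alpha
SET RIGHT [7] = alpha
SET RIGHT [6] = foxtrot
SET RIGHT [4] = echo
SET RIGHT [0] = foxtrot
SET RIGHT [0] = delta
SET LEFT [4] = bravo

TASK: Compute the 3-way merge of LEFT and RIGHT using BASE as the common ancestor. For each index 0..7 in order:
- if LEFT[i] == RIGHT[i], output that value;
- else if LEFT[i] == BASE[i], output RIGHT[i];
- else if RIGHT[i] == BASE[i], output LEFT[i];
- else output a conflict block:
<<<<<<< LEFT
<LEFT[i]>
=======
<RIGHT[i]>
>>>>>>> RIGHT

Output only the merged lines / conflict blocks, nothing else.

Final LEFT:  [charlie, alpha, echo, foxtrot, bravo, foxtrot, alpha, echo]
Final RIGHT: [delta, alpha, echo, echo, echo, foxtrot, foxtrot, alpha]
i=0: BASE=echo L=charlie R=delta all differ -> CONFLICT
i=1: L=alpha R=alpha -> agree -> alpha
i=2: L=echo R=echo -> agree -> echo
i=3: L=foxtrot, R=echo=BASE -> take LEFT -> foxtrot
i=4: BASE=alpha L=bravo R=echo all differ -> CONFLICT
i=5: L=foxtrot R=foxtrot -> agree -> foxtrot
i=6: L=alpha, R=foxtrot=BASE -> take LEFT -> alpha
i=7: L=echo=BASE, R=alpha -> take RIGHT -> alpha

Answer: <<<<<<< LEFT
charlie
=======
delta
>>>>>>> RIGHT
alpha
echo
foxtrot
<<<<<<< LEFT
bravo
=======
echo
>>>>>>> RIGHT
foxtrot
alpha
alpha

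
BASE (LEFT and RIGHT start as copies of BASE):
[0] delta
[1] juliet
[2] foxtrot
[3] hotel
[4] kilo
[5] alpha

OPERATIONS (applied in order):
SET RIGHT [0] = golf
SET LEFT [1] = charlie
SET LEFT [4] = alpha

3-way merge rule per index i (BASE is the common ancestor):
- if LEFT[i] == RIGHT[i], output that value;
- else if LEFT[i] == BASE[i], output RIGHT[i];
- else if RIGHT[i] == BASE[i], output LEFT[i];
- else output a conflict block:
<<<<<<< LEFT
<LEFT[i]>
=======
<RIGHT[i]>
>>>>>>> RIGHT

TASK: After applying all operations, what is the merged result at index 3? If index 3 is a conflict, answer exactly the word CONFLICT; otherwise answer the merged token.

Answer: hotel

Derivation:
Final LEFT:  [delta, charlie, foxtrot, hotel, alpha, alpha]
Final RIGHT: [golf, juliet, foxtrot, hotel, kilo, alpha]
i=0: L=delta=BASE, R=golf -> take RIGHT -> golf
i=1: L=charlie, R=juliet=BASE -> take LEFT -> charlie
i=2: L=foxtrot R=foxtrot -> agree -> foxtrot
i=3: L=hotel R=hotel -> agree -> hotel
i=4: L=alpha, R=kilo=BASE -> take LEFT -> alpha
i=5: L=alpha R=alpha -> agree -> alpha
Index 3 -> hotel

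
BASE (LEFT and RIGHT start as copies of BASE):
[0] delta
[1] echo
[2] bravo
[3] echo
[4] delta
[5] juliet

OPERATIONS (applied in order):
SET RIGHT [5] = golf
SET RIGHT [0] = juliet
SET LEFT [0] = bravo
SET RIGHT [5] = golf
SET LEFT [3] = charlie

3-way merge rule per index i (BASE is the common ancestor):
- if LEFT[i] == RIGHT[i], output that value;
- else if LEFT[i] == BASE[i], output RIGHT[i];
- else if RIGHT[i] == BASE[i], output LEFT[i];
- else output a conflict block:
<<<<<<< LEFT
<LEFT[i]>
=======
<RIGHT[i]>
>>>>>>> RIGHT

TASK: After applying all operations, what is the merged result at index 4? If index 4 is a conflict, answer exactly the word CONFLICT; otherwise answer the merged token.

Answer: delta

Derivation:
Final LEFT:  [bravo, echo, bravo, charlie, delta, juliet]
Final RIGHT: [juliet, echo, bravo, echo, delta, golf]
i=0: BASE=delta L=bravo R=juliet all differ -> CONFLICT
i=1: L=echo R=echo -> agree -> echo
i=2: L=bravo R=bravo -> agree -> bravo
i=3: L=charlie, R=echo=BASE -> take LEFT -> charlie
i=4: L=delta R=delta -> agree -> delta
i=5: L=juliet=BASE, R=golf -> take RIGHT -> golf
Index 4 -> delta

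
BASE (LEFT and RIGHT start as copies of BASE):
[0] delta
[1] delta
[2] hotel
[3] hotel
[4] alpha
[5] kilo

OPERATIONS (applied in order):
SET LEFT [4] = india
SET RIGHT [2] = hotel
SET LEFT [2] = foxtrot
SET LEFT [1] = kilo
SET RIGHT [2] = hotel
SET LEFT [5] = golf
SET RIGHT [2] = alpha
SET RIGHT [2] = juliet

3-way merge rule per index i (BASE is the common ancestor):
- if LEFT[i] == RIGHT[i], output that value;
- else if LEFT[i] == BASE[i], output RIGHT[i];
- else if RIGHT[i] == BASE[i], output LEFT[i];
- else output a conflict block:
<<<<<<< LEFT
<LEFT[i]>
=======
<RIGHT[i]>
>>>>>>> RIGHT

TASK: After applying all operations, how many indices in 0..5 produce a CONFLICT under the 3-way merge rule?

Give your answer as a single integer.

Final LEFT:  [delta, kilo, foxtrot, hotel, india, golf]
Final RIGHT: [delta, delta, juliet, hotel, alpha, kilo]
i=0: L=delta R=delta -> agree -> delta
i=1: L=kilo, R=delta=BASE -> take LEFT -> kilo
i=2: BASE=hotel L=foxtrot R=juliet all differ -> CONFLICT
i=3: L=hotel R=hotel -> agree -> hotel
i=4: L=india, R=alpha=BASE -> take LEFT -> india
i=5: L=golf, R=kilo=BASE -> take LEFT -> golf
Conflict count: 1

Answer: 1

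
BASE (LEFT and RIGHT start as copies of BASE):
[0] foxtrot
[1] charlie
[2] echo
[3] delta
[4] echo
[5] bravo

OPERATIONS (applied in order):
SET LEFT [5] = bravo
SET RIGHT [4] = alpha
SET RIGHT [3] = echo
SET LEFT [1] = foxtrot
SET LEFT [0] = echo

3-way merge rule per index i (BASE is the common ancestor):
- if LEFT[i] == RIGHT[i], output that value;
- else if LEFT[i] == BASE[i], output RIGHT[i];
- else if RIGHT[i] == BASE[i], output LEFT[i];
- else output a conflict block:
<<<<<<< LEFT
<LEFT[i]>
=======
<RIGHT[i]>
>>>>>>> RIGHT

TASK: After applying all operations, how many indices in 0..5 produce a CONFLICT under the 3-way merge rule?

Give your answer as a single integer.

Final LEFT:  [echo, foxtrot, echo, delta, echo, bravo]
Final RIGHT: [foxtrot, charlie, echo, echo, alpha, bravo]
i=0: L=echo, R=foxtrot=BASE -> take LEFT -> echo
i=1: L=foxtrot, R=charlie=BASE -> take LEFT -> foxtrot
i=2: L=echo R=echo -> agree -> echo
i=3: L=delta=BASE, R=echo -> take RIGHT -> echo
i=4: L=echo=BASE, R=alpha -> take RIGHT -> alpha
i=5: L=bravo R=bravo -> agree -> bravo
Conflict count: 0

Answer: 0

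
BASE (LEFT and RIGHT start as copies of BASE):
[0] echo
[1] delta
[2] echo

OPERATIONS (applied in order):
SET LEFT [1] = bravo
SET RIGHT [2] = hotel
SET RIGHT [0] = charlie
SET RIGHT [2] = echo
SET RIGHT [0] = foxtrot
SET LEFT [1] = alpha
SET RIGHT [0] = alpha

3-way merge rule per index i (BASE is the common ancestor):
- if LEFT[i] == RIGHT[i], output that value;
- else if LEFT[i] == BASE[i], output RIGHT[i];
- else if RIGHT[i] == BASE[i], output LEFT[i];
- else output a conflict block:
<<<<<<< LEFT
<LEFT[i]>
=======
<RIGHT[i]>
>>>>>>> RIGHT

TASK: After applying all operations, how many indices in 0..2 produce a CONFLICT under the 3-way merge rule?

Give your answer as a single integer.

Answer: 0

Derivation:
Final LEFT:  [echo, alpha, echo]
Final RIGHT: [alpha, delta, echo]
i=0: L=echo=BASE, R=alpha -> take RIGHT -> alpha
i=1: L=alpha, R=delta=BASE -> take LEFT -> alpha
i=2: L=echo R=echo -> agree -> echo
Conflict count: 0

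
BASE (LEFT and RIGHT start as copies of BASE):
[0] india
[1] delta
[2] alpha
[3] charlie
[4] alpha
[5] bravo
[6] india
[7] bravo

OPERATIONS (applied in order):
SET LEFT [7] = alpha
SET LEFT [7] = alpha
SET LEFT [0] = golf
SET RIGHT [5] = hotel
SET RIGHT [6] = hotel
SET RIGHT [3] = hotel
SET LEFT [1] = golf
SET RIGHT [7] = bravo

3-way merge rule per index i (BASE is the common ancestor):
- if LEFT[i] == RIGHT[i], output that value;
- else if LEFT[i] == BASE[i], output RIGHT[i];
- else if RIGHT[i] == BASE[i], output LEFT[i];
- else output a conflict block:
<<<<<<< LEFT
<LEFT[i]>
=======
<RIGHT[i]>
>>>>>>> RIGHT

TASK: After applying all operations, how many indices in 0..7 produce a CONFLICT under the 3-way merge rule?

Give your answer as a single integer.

Final LEFT:  [golf, golf, alpha, charlie, alpha, bravo, india, alpha]
Final RIGHT: [india, delta, alpha, hotel, alpha, hotel, hotel, bravo]
i=0: L=golf, R=india=BASE -> take LEFT -> golf
i=1: L=golf, R=delta=BASE -> take LEFT -> golf
i=2: L=alpha R=alpha -> agree -> alpha
i=3: L=charlie=BASE, R=hotel -> take RIGHT -> hotel
i=4: L=alpha R=alpha -> agree -> alpha
i=5: L=bravo=BASE, R=hotel -> take RIGHT -> hotel
i=6: L=india=BASE, R=hotel -> take RIGHT -> hotel
i=7: L=alpha, R=bravo=BASE -> take LEFT -> alpha
Conflict count: 0

Answer: 0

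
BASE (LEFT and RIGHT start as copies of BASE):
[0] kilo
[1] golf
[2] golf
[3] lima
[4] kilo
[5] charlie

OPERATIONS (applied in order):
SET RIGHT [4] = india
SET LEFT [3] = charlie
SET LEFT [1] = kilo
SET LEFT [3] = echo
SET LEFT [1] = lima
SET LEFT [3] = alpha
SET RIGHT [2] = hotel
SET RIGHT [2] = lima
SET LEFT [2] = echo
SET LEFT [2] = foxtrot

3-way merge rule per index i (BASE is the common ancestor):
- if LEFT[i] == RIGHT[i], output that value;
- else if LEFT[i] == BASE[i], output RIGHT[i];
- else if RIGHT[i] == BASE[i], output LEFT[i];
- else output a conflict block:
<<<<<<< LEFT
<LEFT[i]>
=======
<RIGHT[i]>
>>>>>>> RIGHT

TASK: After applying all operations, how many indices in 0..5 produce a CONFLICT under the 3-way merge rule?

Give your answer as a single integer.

Answer: 1

Derivation:
Final LEFT:  [kilo, lima, foxtrot, alpha, kilo, charlie]
Final RIGHT: [kilo, golf, lima, lima, india, charlie]
i=0: L=kilo R=kilo -> agree -> kilo
i=1: L=lima, R=golf=BASE -> take LEFT -> lima
i=2: BASE=golf L=foxtrot R=lima all differ -> CONFLICT
i=3: L=alpha, R=lima=BASE -> take LEFT -> alpha
i=4: L=kilo=BASE, R=india -> take RIGHT -> india
i=5: L=charlie R=charlie -> agree -> charlie
Conflict count: 1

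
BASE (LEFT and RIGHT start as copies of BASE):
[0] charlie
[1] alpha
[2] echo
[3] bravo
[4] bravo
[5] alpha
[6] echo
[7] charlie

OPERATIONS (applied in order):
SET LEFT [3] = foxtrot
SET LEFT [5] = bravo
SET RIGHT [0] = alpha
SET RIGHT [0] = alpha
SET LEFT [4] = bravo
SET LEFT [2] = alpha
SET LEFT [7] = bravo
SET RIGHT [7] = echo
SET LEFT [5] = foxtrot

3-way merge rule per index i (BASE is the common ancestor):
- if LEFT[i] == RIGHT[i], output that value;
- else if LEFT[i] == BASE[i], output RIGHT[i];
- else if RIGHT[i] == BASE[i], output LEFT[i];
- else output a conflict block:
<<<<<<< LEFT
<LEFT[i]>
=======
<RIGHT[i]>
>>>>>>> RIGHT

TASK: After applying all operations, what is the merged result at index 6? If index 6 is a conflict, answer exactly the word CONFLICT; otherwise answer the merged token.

Answer: echo

Derivation:
Final LEFT:  [charlie, alpha, alpha, foxtrot, bravo, foxtrot, echo, bravo]
Final RIGHT: [alpha, alpha, echo, bravo, bravo, alpha, echo, echo]
i=0: L=charlie=BASE, R=alpha -> take RIGHT -> alpha
i=1: L=alpha R=alpha -> agree -> alpha
i=2: L=alpha, R=echo=BASE -> take LEFT -> alpha
i=3: L=foxtrot, R=bravo=BASE -> take LEFT -> foxtrot
i=4: L=bravo R=bravo -> agree -> bravo
i=5: L=foxtrot, R=alpha=BASE -> take LEFT -> foxtrot
i=6: L=echo R=echo -> agree -> echo
i=7: BASE=charlie L=bravo R=echo all differ -> CONFLICT
Index 6 -> echo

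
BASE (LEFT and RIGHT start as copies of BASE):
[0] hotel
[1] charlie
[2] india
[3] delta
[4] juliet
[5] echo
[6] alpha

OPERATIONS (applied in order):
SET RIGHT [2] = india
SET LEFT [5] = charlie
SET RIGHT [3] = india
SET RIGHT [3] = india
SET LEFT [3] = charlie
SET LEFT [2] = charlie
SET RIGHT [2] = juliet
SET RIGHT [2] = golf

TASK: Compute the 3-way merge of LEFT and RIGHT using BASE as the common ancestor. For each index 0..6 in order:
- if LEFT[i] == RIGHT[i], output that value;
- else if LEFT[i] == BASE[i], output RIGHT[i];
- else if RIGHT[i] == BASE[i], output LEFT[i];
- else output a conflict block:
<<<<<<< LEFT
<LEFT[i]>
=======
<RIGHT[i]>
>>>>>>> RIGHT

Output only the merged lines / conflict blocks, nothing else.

Final LEFT:  [hotel, charlie, charlie, charlie, juliet, charlie, alpha]
Final RIGHT: [hotel, charlie, golf, india, juliet, echo, alpha]
i=0: L=hotel R=hotel -> agree -> hotel
i=1: L=charlie R=charlie -> agree -> charlie
i=2: BASE=india L=charlie R=golf all differ -> CONFLICT
i=3: BASE=delta L=charlie R=india all differ -> CONFLICT
i=4: L=juliet R=juliet -> agree -> juliet
i=5: L=charlie, R=echo=BASE -> take LEFT -> charlie
i=6: L=alpha R=alpha -> agree -> alpha

Answer: hotel
charlie
<<<<<<< LEFT
charlie
=======
golf
>>>>>>> RIGHT
<<<<<<< LEFT
charlie
=======
india
>>>>>>> RIGHT
juliet
charlie
alpha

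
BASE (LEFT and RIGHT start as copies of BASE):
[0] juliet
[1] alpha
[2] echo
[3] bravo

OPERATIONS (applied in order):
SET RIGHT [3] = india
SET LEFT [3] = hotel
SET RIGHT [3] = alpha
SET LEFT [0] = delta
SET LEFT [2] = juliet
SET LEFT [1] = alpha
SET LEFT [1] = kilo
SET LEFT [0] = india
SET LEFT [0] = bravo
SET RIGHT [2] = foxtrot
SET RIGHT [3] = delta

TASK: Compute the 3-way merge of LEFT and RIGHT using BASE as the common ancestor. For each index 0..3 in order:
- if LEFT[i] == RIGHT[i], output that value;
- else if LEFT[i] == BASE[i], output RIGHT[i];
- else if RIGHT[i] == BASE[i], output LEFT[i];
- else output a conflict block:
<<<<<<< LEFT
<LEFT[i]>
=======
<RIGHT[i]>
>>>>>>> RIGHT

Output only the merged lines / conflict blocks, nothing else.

Final LEFT:  [bravo, kilo, juliet, hotel]
Final RIGHT: [juliet, alpha, foxtrot, delta]
i=0: L=bravo, R=juliet=BASE -> take LEFT -> bravo
i=1: L=kilo, R=alpha=BASE -> take LEFT -> kilo
i=2: BASE=echo L=juliet R=foxtrot all differ -> CONFLICT
i=3: BASE=bravo L=hotel R=delta all differ -> CONFLICT

Answer: bravo
kilo
<<<<<<< LEFT
juliet
=======
foxtrot
>>>>>>> RIGHT
<<<<<<< LEFT
hotel
=======
delta
>>>>>>> RIGHT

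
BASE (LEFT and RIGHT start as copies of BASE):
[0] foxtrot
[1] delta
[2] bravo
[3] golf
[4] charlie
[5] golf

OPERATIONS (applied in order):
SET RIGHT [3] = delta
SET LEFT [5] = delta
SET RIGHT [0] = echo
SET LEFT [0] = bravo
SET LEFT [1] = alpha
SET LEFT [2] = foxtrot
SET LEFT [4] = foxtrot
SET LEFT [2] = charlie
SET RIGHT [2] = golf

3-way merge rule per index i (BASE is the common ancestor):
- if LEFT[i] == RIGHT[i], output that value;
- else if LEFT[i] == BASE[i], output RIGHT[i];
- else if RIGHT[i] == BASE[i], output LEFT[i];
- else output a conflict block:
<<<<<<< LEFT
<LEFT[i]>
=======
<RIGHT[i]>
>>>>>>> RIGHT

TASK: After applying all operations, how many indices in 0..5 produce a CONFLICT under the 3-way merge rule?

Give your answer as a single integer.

Final LEFT:  [bravo, alpha, charlie, golf, foxtrot, delta]
Final RIGHT: [echo, delta, golf, delta, charlie, golf]
i=0: BASE=foxtrot L=bravo R=echo all differ -> CONFLICT
i=1: L=alpha, R=delta=BASE -> take LEFT -> alpha
i=2: BASE=bravo L=charlie R=golf all differ -> CONFLICT
i=3: L=golf=BASE, R=delta -> take RIGHT -> delta
i=4: L=foxtrot, R=charlie=BASE -> take LEFT -> foxtrot
i=5: L=delta, R=golf=BASE -> take LEFT -> delta
Conflict count: 2

Answer: 2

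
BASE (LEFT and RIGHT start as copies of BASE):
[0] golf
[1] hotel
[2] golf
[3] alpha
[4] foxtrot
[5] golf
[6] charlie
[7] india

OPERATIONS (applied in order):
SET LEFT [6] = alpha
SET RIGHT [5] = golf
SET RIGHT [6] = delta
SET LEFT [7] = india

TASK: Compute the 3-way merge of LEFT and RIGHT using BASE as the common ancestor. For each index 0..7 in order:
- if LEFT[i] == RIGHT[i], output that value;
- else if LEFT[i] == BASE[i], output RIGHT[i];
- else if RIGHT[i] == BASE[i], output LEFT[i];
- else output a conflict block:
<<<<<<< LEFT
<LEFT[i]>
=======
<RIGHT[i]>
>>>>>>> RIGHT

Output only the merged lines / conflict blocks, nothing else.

Answer: golf
hotel
golf
alpha
foxtrot
golf
<<<<<<< LEFT
alpha
=======
delta
>>>>>>> RIGHT
india

Derivation:
Final LEFT:  [golf, hotel, golf, alpha, foxtrot, golf, alpha, india]
Final RIGHT: [golf, hotel, golf, alpha, foxtrot, golf, delta, india]
i=0: L=golf R=golf -> agree -> golf
i=1: L=hotel R=hotel -> agree -> hotel
i=2: L=golf R=golf -> agree -> golf
i=3: L=alpha R=alpha -> agree -> alpha
i=4: L=foxtrot R=foxtrot -> agree -> foxtrot
i=5: L=golf R=golf -> agree -> golf
i=6: BASE=charlie L=alpha R=delta all differ -> CONFLICT
i=7: L=india R=india -> agree -> india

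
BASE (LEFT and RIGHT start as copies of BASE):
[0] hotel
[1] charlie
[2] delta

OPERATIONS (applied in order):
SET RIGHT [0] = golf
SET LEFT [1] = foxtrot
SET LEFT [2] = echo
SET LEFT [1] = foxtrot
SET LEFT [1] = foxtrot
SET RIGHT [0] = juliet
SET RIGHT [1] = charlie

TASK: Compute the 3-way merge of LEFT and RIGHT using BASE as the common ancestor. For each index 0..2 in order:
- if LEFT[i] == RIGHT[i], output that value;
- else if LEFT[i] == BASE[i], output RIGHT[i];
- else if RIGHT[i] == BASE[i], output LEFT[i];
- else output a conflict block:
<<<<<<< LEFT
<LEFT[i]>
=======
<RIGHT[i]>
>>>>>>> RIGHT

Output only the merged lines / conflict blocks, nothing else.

Answer: juliet
foxtrot
echo

Derivation:
Final LEFT:  [hotel, foxtrot, echo]
Final RIGHT: [juliet, charlie, delta]
i=0: L=hotel=BASE, R=juliet -> take RIGHT -> juliet
i=1: L=foxtrot, R=charlie=BASE -> take LEFT -> foxtrot
i=2: L=echo, R=delta=BASE -> take LEFT -> echo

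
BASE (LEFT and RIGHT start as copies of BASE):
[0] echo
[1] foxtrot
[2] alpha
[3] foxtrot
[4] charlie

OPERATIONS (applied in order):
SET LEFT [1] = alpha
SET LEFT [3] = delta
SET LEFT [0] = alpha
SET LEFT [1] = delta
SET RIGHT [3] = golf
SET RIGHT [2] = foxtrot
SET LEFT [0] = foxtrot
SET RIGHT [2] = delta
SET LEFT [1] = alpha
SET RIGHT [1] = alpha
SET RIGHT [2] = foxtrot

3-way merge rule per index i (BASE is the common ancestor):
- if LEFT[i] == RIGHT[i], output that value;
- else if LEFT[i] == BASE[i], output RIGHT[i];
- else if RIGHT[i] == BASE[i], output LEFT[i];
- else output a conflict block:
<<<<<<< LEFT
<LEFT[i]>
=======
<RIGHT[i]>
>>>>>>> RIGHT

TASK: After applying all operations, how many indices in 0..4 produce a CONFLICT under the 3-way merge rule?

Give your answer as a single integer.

Final LEFT:  [foxtrot, alpha, alpha, delta, charlie]
Final RIGHT: [echo, alpha, foxtrot, golf, charlie]
i=0: L=foxtrot, R=echo=BASE -> take LEFT -> foxtrot
i=1: L=alpha R=alpha -> agree -> alpha
i=2: L=alpha=BASE, R=foxtrot -> take RIGHT -> foxtrot
i=3: BASE=foxtrot L=delta R=golf all differ -> CONFLICT
i=4: L=charlie R=charlie -> agree -> charlie
Conflict count: 1

Answer: 1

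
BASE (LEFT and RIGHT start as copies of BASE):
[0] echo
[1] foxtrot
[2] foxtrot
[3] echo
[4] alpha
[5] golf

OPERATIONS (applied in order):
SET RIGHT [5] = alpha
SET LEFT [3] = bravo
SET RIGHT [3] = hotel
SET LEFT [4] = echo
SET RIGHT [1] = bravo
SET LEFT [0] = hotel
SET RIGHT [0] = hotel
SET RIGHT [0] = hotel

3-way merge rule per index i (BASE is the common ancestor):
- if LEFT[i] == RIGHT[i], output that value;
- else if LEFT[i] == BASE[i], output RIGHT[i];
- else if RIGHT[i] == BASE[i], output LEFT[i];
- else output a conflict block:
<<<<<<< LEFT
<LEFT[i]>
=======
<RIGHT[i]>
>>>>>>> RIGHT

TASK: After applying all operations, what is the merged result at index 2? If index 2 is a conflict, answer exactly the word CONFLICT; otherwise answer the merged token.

Final LEFT:  [hotel, foxtrot, foxtrot, bravo, echo, golf]
Final RIGHT: [hotel, bravo, foxtrot, hotel, alpha, alpha]
i=0: L=hotel R=hotel -> agree -> hotel
i=1: L=foxtrot=BASE, R=bravo -> take RIGHT -> bravo
i=2: L=foxtrot R=foxtrot -> agree -> foxtrot
i=3: BASE=echo L=bravo R=hotel all differ -> CONFLICT
i=4: L=echo, R=alpha=BASE -> take LEFT -> echo
i=5: L=golf=BASE, R=alpha -> take RIGHT -> alpha
Index 2 -> foxtrot

Answer: foxtrot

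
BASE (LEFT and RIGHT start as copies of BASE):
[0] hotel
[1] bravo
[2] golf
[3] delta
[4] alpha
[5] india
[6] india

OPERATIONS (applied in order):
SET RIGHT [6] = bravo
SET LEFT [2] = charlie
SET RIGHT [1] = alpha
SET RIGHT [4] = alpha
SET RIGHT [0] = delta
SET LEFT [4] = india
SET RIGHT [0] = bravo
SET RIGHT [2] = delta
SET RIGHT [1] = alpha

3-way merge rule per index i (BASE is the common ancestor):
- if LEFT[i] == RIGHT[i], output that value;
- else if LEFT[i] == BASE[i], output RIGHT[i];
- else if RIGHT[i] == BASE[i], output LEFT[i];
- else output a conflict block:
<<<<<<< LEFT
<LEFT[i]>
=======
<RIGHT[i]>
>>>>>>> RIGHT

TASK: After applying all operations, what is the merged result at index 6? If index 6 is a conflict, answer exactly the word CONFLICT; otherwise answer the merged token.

Final LEFT:  [hotel, bravo, charlie, delta, india, india, india]
Final RIGHT: [bravo, alpha, delta, delta, alpha, india, bravo]
i=0: L=hotel=BASE, R=bravo -> take RIGHT -> bravo
i=1: L=bravo=BASE, R=alpha -> take RIGHT -> alpha
i=2: BASE=golf L=charlie R=delta all differ -> CONFLICT
i=3: L=delta R=delta -> agree -> delta
i=4: L=india, R=alpha=BASE -> take LEFT -> india
i=5: L=india R=india -> agree -> india
i=6: L=india=BASE, R=bravo -> take RIGHT -> bravo
Index 6 -> bravo

Answer: bravo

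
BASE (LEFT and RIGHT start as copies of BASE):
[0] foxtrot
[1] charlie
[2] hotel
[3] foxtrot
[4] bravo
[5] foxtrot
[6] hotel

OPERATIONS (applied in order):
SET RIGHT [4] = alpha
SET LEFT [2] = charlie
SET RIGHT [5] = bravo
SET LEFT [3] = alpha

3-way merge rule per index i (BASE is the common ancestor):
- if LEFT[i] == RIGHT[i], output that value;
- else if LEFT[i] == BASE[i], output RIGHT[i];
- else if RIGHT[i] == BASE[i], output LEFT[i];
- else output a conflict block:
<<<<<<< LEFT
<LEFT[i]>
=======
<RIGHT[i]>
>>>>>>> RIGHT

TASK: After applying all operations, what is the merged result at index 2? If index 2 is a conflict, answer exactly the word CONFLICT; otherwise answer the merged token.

Answer: charlie

Derivation:
Final LEFT:  [foxtrot, charlie, charlie, alpha, bravo, foxtrot, hotel]
Final RIGHT: [foxtrot, charlie, hotel, foxtrot, alpha, bravo, hotel]
i=0: L=foxtrot R=foxtrot -> agree -> foxtrot
i=1: L=charlie R=charlie -> agree -> charlie
i=2: L=charlie, R=hotel=BASE -> take LEFT -> charlie
i=3: L=alpha, R=foxtrot=BASE -> take LEFT -> alpha
i=4: L=bravo=BASE, R=alpha -> take RIGHT -> alpha
i=5: L=foxtrot=BASE, R=bravo -> take RIGHT -> bravo
i=6: L=hotel R=hotel -> agree -> hotel
Index 2 -> charlie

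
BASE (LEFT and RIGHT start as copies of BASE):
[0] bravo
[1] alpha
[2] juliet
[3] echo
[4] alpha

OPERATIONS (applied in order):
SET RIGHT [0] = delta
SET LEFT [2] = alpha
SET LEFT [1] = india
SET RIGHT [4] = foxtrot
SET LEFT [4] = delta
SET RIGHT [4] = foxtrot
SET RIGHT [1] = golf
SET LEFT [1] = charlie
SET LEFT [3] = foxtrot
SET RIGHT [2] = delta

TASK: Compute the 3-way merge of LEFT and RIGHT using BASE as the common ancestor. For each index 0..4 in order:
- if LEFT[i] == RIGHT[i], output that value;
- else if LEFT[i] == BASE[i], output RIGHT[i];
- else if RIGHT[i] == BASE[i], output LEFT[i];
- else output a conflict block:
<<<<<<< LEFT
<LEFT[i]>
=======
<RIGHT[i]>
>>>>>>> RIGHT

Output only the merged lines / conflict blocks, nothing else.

Final LEFT:  [bravo, charlie, alpha, foxtrot, delta]
Final RIGHT: [delta, golf, delta, echo, foxtrot]
i=0: L=bravo=BASE, R=delta -> take RIGHT -> delta
i=1: BASE=alpha L=charlie R=golf all differ -> CONFLICT
i=2: BASE=juliet L=alpha R=delta all differ -> CONFLICT
i=3: L=foxtrot, R=echo=BASE -> take LEFT -> foxtrot
i=4: BASE=alpha L=delta R=foxtrot all differ -> CONFLICT

Answer: delta
<<<<<<< LEFT
charlie
=======
golf
>>>>>>> RIGHT
<<<<<<< LEFT
alpha
=======
delta
>>>>>>> RIGHT
foxtrot
<<<<<<< LEFT
delta
=======
foxtrot
>>>>>>> RIGHT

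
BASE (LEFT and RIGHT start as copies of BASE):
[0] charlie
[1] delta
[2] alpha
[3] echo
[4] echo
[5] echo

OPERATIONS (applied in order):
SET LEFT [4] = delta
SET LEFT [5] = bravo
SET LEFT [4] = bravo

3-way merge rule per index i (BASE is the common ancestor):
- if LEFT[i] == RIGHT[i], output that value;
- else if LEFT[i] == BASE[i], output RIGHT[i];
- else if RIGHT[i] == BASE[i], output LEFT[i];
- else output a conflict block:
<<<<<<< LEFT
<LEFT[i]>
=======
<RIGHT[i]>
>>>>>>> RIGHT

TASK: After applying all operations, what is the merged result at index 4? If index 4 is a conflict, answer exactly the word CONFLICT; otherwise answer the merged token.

Answer: bravo

Derivation:
Final LEFT:  [charlie, delta, alpha, echo, bravo, bravo]
Final RIGHT: [charlie, delta, alpha, echo, echo, echo]
i=0: L=charlie R=charlie -> agree -> charlie
i=1: L=delta R=delta -> agree -> delta
i=2: L=alpha R=alpha -> agree -> alpha
i=3: L=echo R=echo -> agree -> echo
i=4: L=bravo, R=echo=BASE -> take LEFT -> bravo
i=5: L=bravo, R=echo=BASE -> take LEFT -> bravo
Index 4 -> bravo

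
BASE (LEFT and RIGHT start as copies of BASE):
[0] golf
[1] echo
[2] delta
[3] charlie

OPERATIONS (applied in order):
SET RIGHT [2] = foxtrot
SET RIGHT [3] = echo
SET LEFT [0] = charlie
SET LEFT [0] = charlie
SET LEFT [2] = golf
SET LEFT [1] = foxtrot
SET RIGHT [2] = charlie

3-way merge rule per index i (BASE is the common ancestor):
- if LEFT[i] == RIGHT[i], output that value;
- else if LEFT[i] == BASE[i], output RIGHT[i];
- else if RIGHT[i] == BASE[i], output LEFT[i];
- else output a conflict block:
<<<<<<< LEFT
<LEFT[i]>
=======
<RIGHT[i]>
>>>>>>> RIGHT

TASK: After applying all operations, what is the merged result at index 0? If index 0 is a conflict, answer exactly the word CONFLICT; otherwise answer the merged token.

Answer: charlie

Derivation:
Final LEFT:  [charlie, foxtrot, golf, charlie]
Final RIGHT: [golf, echo, charlie, echo]
i=0: L=charlie, R=golf=BASE -> take LEFT -> charlie
i=1: L=foxtrot, R=echo=BASE -> take LEFT -> foxtrot
i=2: BASE=delta L=golf R=charlie all differ -> CONFLICT
i=3: L=charlie=BASE, R=echo -> take RIGHT -> echo
Index 0 -> charlie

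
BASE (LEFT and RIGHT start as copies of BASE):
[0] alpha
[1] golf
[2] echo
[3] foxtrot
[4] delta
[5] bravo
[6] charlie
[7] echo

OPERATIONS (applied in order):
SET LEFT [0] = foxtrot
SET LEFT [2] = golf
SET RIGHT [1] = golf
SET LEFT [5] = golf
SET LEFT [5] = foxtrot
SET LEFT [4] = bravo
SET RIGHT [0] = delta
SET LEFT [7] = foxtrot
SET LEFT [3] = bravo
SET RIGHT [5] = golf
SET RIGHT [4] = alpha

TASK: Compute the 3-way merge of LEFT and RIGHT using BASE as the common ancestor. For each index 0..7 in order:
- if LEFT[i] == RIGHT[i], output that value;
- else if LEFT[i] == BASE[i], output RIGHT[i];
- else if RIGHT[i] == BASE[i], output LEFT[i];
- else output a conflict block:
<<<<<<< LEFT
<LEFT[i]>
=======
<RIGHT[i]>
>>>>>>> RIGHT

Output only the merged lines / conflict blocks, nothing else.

Answer: <<<<<<< LEFT
foxtrot
=======
delta
>>>>>>> RIGHT
golf
golf
bravo
<<<<<<< LEFT
bravo
=======
alpha
>>>>>>> RIGHT
<<<<<<< LEFT
foxtrot
=======
golf
>>>>>>> RIGHT
charlie
foxtrot

Derivation:
Final LEFT:  [foxtrot, golf, golf, bravo, bravo, foxtrot, charlie, foxtrot]
Final RIGHT: [delta, golf, echo, foxtrot, alpha, golf, charlie, echo]
i=0: BASE=alpha L=foxtrot R=delta all differ -> CONFLICT
i=1: L=golf R=golf -> agree -> golf
i=2: L=golf, R=echo=BASE -> take LEFT -> golf
i=3: L=bravo, R=foxtrot=BASE -> take LEFT -> bravo
i=4: BASE=delta L=bravo R=alpha all differ -> CONFLICT
i=5: BASE=bravo L=foxtrot R=golf all differ -> CONFLICT
i=6: L=charlie R=charlie -> agree -> charlie
i=7: L=foxtrot, R=echo=BASE -> take LEFT -> foxtrot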